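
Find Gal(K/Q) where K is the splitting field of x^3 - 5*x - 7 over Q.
Gal(K/Q) = S_3 (symmetric group of order 6)

Compute the discriminant of x^3 + (0)*x^2 + (-5)*x + (-7): Δ = -823. Since Δ is not a rational square, the Galois group is not contained in A_3; it must be the full S_3 (irreducibility of the cubic rules out anything smaller).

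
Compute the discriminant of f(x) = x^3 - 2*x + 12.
Δ = -3856

For a depressed cubic x^3 + p x + q the discriminant is Δ = -4 p^3 - 27 q^2 = -4*(-2)^3 - 27*(12)^2 = 32 - 3888 = -3856.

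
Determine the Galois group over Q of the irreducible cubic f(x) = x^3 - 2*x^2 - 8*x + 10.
Gal(K/Q) = S_3 (symmetric group of order 6)

Compute the discriminant of x^3 + (-2)*x^2 + (-8)*x + (10): Δ = 2804. Since Δ is not a rational square, the Galois group is not contained in A_3; it must be the full S_3 (irreducibility of the cubic rules out anything smaller).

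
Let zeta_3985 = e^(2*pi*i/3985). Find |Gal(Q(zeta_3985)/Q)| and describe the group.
|Gal(Q(zeta_3985)/Q)| = phi(3985) = 3184; group ≅ (Z/3985Z)^* ≅ Z/4Z × Z/796Z

The n-th cyclotomic polynomial Φ_3985(x) is the minimal polynomial of zeta_3985 over Q and has degree phi(3985) = 3184. So Q(zeta_3985) is a degree-3184 Galois extension with Galois group (Z/3985Z)^*. By CRT, (Z/3985Z)^* ≅ (Z/5Z)^* × (Z/797Z)^*. Each prime-power unit group is (Z/5Z)^* ≅ Z/4Z; (Z/797Z)^* ≅ Z/796Z. Hence Gal(Q(zeta_3985)/Q) ≅ Z/4Z × Z/796Z.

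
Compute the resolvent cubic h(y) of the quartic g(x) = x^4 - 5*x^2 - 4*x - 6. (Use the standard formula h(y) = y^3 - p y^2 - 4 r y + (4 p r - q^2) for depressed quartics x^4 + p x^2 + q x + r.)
h(y) = y^3 + 5*y^2 + 24*y + 104

Identify coefficients: p = -5, q = -4, r = -6.
Plug into h(y) = y^3 - p y^2 - 4 r y + (4 p r - q^2):
  h(y) = y^3 - (-5) y^2 - 4*(-6) y + (4*(-5)*(-6) - (-4)^2)
       = y^3 + (5) y^2 + (24) y + (104).
Simplifying: h(y) = y^3 + 5*y^2 + 24*y + 104.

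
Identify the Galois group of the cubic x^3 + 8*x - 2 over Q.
Gal(K/Q) = S_3 (symmetric group of order 6)

Compute the discriminant of x^3 + (0)*x^2 + (8)*x + (-2): Δ = -2156. Since Δ is not a rational square, the Galois group is not contained in A_3; it must be the full S_3 (irreducibility of the cubic rules out anything smaller).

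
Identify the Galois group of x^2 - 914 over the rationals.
Gal(K/Q) = Z/2Z (cyclic of order 2)

x^2 - 914 is irreducible over Q since 914 is not a rational square. The splitting field Q(sqrt(914)) has degree 2 over Q, and its unique nontrivial automorphism is sqrt(914) ↦ -sqrt(914). Hence Gal(Q(sqrt(914))/Q) = Z/2Z.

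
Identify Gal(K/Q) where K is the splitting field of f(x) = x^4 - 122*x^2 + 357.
Gal(K/Q) = V_4 (Klein four-group, Z/2Z × Z/2Z)

f factors as (x^2 - 3)(x^2 - 119), so the splitting field is K = Q(sqrt(3), sqrt(119)). The elements 3, 119, 357 are all non-squares in Q, so sqrt(3) and sqrt(119) generate independent quadratic extensions. Thus [K:Q] = 4 and Gal(K/Q) is generated by the two order-2 automorphisms sqrt(3) ↦ -sqrt(3) and sqrt(119) ↦ -sqrt(119), giving V_4.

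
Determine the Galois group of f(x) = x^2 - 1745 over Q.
Gal(K/Q) = Z/2Z (cyclic of order 2)

x^2 - 1745 is irreducible over Q since 1745 is not a rational square. The splitting field Q(sqrt(1745)) has degree 2 over Q, and its unique nontrivial automorphism is sqrt(1745) ↦ -sqrt(1745). Hence Gal(Q(sqrt(1745))/Q) = Z/2Z.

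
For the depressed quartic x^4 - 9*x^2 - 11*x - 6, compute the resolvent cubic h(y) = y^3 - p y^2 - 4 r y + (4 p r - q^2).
h(y) = y^3 + 9*y^2 + 24*y + 95

Identify coefficients: p = -9, q = -11, r = -6.
Plug into h(y) = y^3 - p y^2 - 4 r y + (4 p r - q^2):
  h(y) = y^3 - (-9) y^2 - 4*(-6) y + (4*(-9)*(-6) - (-11)^2)
       = y^3 + (9) y^2 + (24) y + (95).
Simplifying: h(y) = y^3 + 9*y^2 + 24*y + 95.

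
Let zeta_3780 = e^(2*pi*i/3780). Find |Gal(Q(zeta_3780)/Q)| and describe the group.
|Gal(Q(zeta_3780)/Q)| = phi(3780) = 864; group ≅ (Z/3780Z)^* ≅ Z/2Z × Z/4Z × Z/6Z × Z/18Z

The n-th cyclotomic polynomial Φ_3780(x) is the minimal polynomial of zeta_3780 over Q and has degree phi(3780) = 864. So Q(zeta_3780) is a degree-864 Galois extension with Galois group (Z/3780Z)^*. By CRT, (Z/3780Z)^* ≅ (Z/4Z)^* × (Z/27Z)^* × (Z/5Z)^* × (Z/7Z)^*. Each prime-power unit group is (Z/4Z)^* ≅ Z/2Z; (Z/27Z)^* ≅ Z/18Z; (Z/5Z)^* ≅ Z/4Z; (Z/7Z)^* ≅ Z/6Z. Hence Gal(Q(zeta_3780)/Q) ≅ Z/2Z × Z/4Z × Z/6Z × Z/18Z.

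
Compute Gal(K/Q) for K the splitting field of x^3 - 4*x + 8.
Gal(K/Q) = S_3 (symmetric group of order 6)

Compute the discriminant of x^3 + (0)*x^2 + (-4)*x + (8): Δ = -1472. Since Δ is not a rational square, the Galois group is not contained in A_3; it must be the full S_3 (irreducibility of the cubic rules out anything smaller).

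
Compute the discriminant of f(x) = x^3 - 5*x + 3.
Δ = 257

For a depressed cubic x^3 + p x + q the discriminant is Δ = -4 p^3 - 27 q^2 = -4*(-5)^3 - 27*(3)^2 = 500 - 243 = 257.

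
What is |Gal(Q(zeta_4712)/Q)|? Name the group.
|Gal(Q(zeta_4712)/Q)| = phi(4712) = 2160; group ≅ (Z/4712Z)^* ≅ Z/2Z × Z/2Z × Z/18Z × Z/30Z

The n-th cyclotomic polynomial Φ_4712(x) is the minimal polynomial of zeta_4712 over Q and has degree phi(4712) = 2160. So Q(zeta_4712) is a degree-2160 Galois extension with Galois group (Z/4712Z)^*. By CRT, (Z/4712Z)^* ≅ (Z/8Z)^* × (Z/19Z)^* × (Z/31Z)^*. Each prime-power unit group is (Z/8Z)^* ≅ Z/2Z × Z/2Z; (Z/19Z)^* ≅ Z/18Z; (Z/31Z)^* ≅ Z/30Z. Hence Gal(Q(zeta_4712)/Q) ≅ Z/2Z × Z/2Z × Z/18Z × Z/30Z.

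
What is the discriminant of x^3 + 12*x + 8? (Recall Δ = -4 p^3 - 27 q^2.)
Δ = -8640

For a depressed cubic x^3 + p x + q the discriminant is Δ = -4 p^3 - 27 q^2 = -4*(12)^3 - 27*(8)^2 = -6912 - 1728 = -8640.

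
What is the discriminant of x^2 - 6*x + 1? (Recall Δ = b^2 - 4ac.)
Δ = 32

For a quadratic a x^2 + b x + c the discriminant is Δ = b^2 - 4ac = (-6)^2 - 4*(1)*(1) = 36 - (4) = 32.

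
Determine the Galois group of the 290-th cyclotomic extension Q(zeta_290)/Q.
|Gal(Q(zeta_290)/Q)| = phi(290) = 112; group ≅ (Z/290Z)^* ≅ Z/4Z × Z/28Z

The n-th cyclotomic polynomial Φ_290(x) is the minimal polynomial of zeta_290 over Q and has degree phi(290) = 112. So Q(zeta_290) is a degree-112 Galois extension with Galois group (Z/290Z)^*. By CRT, (Z/290Z)^* ≅ (Z/2Z)^* × (Z/5Z)^* × (Z/29Z)^*. Each prime-power unit group is (Z/2Z)^* ≅ trivial group (order 1); (Z/5Z)^* ≅ Z/4Z; (Z/29Z)^* ≅ Z/28Z. Hence Gal(Q(zeta_290)/Q) ≅ Z/4Z × Z/28Z.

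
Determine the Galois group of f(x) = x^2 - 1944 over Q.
Gal(K/Q) = Z/2Z (cyclic of order 2)

x^2 - 1944 is irreducible over Q since 1944 is not a rational square. The splitting field Q(sqrt(1944)) has degree 2 over Q, and its unique nontrivial automorphism is sqrt(1944) ↦ -sqrt(1944). Hence Gal(Q(sqrt(1944))/Q) = Z/2Z.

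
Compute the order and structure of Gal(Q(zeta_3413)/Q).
|Gal(Q(zeta_3413)/Q)| = phi(3413) = 3412; group ≅ (Z/3413Z)^* ≅ Z/3412Z

The n-th cyclotomic polynomial Φ_3413(x) is the minimal polynomial of zeta_3413 over Q and has degree phi(3413) = 3412. So Q(zeta_3413) is a degree-3412 Galois extension with Galois group (Z/3413Z)^*. (Z/3413Z)^* is cyclic since 3413 is an odd prime power (or 4). Hence Gal(Q(zeta_3413)/Q) ≅ Z/3412Z.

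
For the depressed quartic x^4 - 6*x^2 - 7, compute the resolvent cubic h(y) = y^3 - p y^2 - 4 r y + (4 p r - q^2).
h(y) = y^3 + 6*y^2 + 28*y + 168

Identify coefficients: p = -6, q = 0, r = -7.
Plug into h(y) = y^3 - p y^2 - 4 r y + (4 p r - q^2):
  h(y) = y^3 - (-6) y^2 - 4*(-7) y + (4*(-6)*(-7) - (0)^2)
       = y^3 + (6) y^2 + (28) y + (168).
Simplifying: h(y) = y^3 + 6*y^2 + 28*y + 168.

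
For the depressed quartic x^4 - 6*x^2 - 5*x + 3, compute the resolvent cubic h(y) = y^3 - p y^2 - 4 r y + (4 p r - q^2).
h(y) = y^3 + 6*y^2 - 12*y - 97

Identify coefficients: p = -6, q = -5, r = 3.
Plug into h(y) = y^3 - p y^2 - 4 r y + (4 p r - q^2):
  h(y) = y^3 - (-6) y^2 - 4*(3) y + (4*(-6)*(3) - (-5)^2)
       = y^3 + (6) y^2 + (-12) y + (-97).
Simplifying: h(y) = y^3 + 6*y^2 - 12*y - 97.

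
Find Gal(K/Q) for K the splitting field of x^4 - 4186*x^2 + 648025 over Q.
Gal(K/Q) = Z/2Z (cyclic of order 2)

f factors as (x^2 - 161)(x^2 - 4025), so the splitting field is K = Q(sqrt(161), sqrt(4025)). The squarefree part of 161 is 161 and the squarefree part of 4025 is also 161, so sqrt(161) and sqrt(4025) are both rational multiples of sqrt(161). Hence Q(sqrt(161)) = Q(sqrt(4025)) = Q(sqrt(161)), and the splitting field collapses to a single degree-2 extension with Galois group Z/2Z.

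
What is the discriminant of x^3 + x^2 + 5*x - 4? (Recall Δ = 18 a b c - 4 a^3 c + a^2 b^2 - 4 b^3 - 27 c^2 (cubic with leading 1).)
Δ = -1251

For x^3 + a x^2 + b x + c the discriminant is Δ = 18 a b c - 4 a^3 c + a^2 b^2 - 4 b^3 - 27 c^2.
Plug a = 1, b = 5, c = -4:
  18*(1)*(5)*(-4) - 4*(1)^3*(-4) + (1)^2*(5)^2 - 4*(5)^3 - 27*(-4)^2
  = -360 + (16) + 25 + (-500) + (-432)
  = -1251.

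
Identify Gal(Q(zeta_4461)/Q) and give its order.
|Gal(Q(zeta_4461)/Q)| = phi(4461) = 2972; group ≅ (Z/4461Z)^* ≅ Z/2Z × Z/1486Z

The n-th cyclotomic polynomial Φ_4461(x) is the minimal polynomial of zeta_4461 over Q and has degree phi(4461) = 2972. So Q(zeta_4461) is a degree-2972 Galois extension with Galois group (Z/4461Z)^*. By CRT, (Z/4461Z)^* ≅ (Z/3Z)^* × (Z/1487Z)^*. Each prime-power unit group is (Z/3Z)^* ≅ Z/2Z; (Z/1487Z)^* ≅ Z/1486Z. Hence Gal(Q(zeta_4461)/Q) ≅ Z/2Z × Z/1486Z.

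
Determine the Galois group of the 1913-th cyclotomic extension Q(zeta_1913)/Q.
|Gal(Q(zeta_1913)/Q)| = phi(1913) = 1912; group ≅ (Z/1913Z)^* ≅ Z/1912Z

The n-th cyclotomic polynomial Φ_1913(x) is the minimal polynomial of zeta_1913 over Q and has degree phi(1913) = 1912. So Q(zeta_1913) is a degree-1912 Galois extension with Galois group (Z/1913Z)^*. (Z/1913Z)^* is cyclic since 1913 is an odd prime power (or 4). Hence Gal(Q(zeta_1913)/Q) ≅ Z/1912Z.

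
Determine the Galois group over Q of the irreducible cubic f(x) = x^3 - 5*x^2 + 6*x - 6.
Gal(K/Q) = S_3 (symmetric group of order 6)

Compute the discriminant of x^3 + (-5)*x^2 + (6)*x + (-6): Δ = -696. Since Δ is not a rational square, the Galois group is not contained in A_3; it must be the full S_3 (irreducibility of the cubic rules out anything smaller).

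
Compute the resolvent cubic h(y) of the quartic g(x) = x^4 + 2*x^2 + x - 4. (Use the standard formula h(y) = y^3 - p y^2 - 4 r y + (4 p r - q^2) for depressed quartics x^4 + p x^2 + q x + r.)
h(y) = y^3 - 2*y^2 + 16*y - 33

Identify coefficients: p = 2, q = 1, r = -4.
Plug into h(y) = y^3 - p y^2 - 4 r y + (4 p r - q^2):
  h(y) = y^3 - (2) y^2 - 4*(-4) y + (4*(2)*(-4) - (1)^2)
       = y^3 + (-2) y^2 + (16) y + (-33).
Simplifying: h(y) = y^3 - 2*y^2 + 16*y - 33.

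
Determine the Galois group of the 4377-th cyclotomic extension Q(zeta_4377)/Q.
|Gal(Q(zeta_4377)/Q)| = phi(4377) = 2916; group ≅ (Z/4377Z)^* ≅ Z/2Z × Z/1458Z

The n-th cyclotomic polynomial Φ_4377(x) is the minimal polynomial of zeta_4377 over Q and has degree phi(4377) = 2916. So Q(zeta_4377) is a degree-2916 Galois extension with Galois group (Z/4377Z)^*. By CRT, (Z/4377Z)^* ≅ (Z/3Z)^* × (Z/1459Z)^*. Each prime-power unit group is (Z/3Z)^* ≅ Z/2Z; (Z/1459Z)^* ≅ Z/1458Z. Hence Gal(Q(zeta_4377)/Q) ≅ Z/2Z × Z/1458Z.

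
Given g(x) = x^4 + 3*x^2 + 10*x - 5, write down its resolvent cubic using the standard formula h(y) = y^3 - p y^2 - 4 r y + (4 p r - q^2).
h(y) = y^3 - 3*y^2 + 20*y - 160

Identify coefficients: p = 3, q = 10, r = -5.
Plug into h(y) = y^3 - p y^2 - 4 r y + (4 p r - q^2):
  h(y) = y^3 - (3) y^2 - 4*(-5) y + (4*(3)*(-5) - (10)^2)
       = y^3 + (-3) y^2 + (20) y + (-160).
Simplifying: h(y) = y^3 - 3*y^2 + 20*y - 160.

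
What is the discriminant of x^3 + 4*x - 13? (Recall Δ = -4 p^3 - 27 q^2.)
Δ = -4819

For a depressed cubic x^3 + p x + q the discriminant is Δ = -4 p^3 - 27 q^2 = -4*(4)^3 - 27*(-13)^2 = -256 - 4563 = -4819.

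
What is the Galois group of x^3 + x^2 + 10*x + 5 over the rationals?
Gal(K/Q) = S_3 (symmetric group of order 6)

Compute the discriminant of x^3 + (1)*x^2 + (10)*x + (5): Δ = -3695. Since Δ is not a rational square, the Galois group is not contained in A_3; it must be the full S_3 (irreducibility of the cubic rules out anything smaller).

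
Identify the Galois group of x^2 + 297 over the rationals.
Gal(K/Q) = Z/2Z (cyclic of order 2)

x^2 + 297 is irreducible over Q since -297 is not a rational square. The splitting field Q(sqrt(-297)) has degree 2 over Q, and its unique nontrivial automorphism is sqrt(-297) ↦ -sqrt(-297). Hence Gal(Q(sqrt(-297))/Q) = Z/2Z.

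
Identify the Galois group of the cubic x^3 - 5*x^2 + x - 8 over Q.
Gal(K/Q) = S_3 (symmetric group of order 6)

Compute the discriminant of x^3 + (-5)*x^2 + (1)*x + (-8): Δ = -4987. Since Δ is not a rational square, the Galois group is not contained in A_3; it must be the full S_3 (irreducibility of the cubic rules out anything smaller).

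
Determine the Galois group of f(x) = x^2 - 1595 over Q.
Gal(K/Q) = Z/2Z (cyclic of order 2)

x^2 - 1595 is irreducible over Q since 1595 is not a rational square. The splitting field Q(sqrt(1595)) has degree 2 over Q, and its unique nontrivial automorphism is sqrt(1595) ↦ -sqrt(1595). Hence Gal(Q(sqrt(1595))/Q) = Z/2Z.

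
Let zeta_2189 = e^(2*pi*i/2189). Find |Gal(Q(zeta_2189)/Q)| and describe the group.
|Gal(Q(zeta_2189)/Q)| = phi(2189) = 1980; group ≅ (Z/2189Z)^* ≅ Z/10Z × Z/198Z

The n-th cyclotomic polynomial Φ_2189(x) is the minimal polynomial of zeta_2189 over Q and has degree phi(2189) = 1980. So Q(zeta_2189) is a degree-1980 Galois extension with Galois group (Z/2189Z)^*. By CRT, (Z/2189Z)^* ≅ (Z/11Z)^* × (Z/199Z)^*. Each prime-power unit group is (Z/11Z)^* ≅ Z/10Z; (Z/199Z)^* ≅ Z/198Z. Hence Gal(Q(zeta_2189)/Q) ≅ Z/10Z × Z/198Z.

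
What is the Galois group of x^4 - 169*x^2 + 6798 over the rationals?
Gal(K/Q) = V_4 (Klein four-group, Z/2Z × Z/2Z)

f factors as (x^2 - 66)(x^2 - 103), so the splitting field is K = Q(sqrt(66), sqrt(103)). The elements 66, 103, 6798 are all non-squares in Q, so sqrt(66) and sqrt(103) generate independent quadratic extensions. Thus [K:Q] = 4 and Gal(K/Q) is generated by the two order-2 automorphisms sqrt(66) ↦ -sqrt(66) and sqrt(103) ↦ -sqrt(103), giving V_4.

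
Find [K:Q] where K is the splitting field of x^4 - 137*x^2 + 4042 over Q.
[K:Q] = 4

f factors as (x^2 - 43)(x^2 - 94); the splitting field is K = Q(sqrt(43), sqrt(94)). Since 43, 94, and 4042 are all non-squares in Q, the three subfields Q(sqrt(43)), Q(sqrt(94)), Q(sqrt(4042)) are distinct degree-2 extensions, so [K:Q] = 4 (Klein four Galois group).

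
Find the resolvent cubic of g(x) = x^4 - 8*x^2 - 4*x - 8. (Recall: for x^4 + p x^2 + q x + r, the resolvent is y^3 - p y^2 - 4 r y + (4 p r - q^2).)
h(y) = y^3 + 8*y^2 + 32*y + 240

Identify coefficients: p = -8, q = -4, r = -8.
Plug into h(y) = y^3 - p y^2 - 4 r y + (4 p r - q^2):
  h(y) = y^3 - (-8) y^2 - 4*(-8) y + (4*(-8)*(-8) - (-4)^2)
       = y^3 + (8) y^2 + (32) y + (240).
Simplifying: h(y) = y^3 + 8*y^2 + 32*y + 240.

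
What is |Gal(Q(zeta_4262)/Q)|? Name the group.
|Gal(Q(zeta_4262)/Q)| = phi(4262) = 2130; group ≅ (Z/4262Z)^* ≅ Z/2130Z

The n-th cyclotomic polynomial Φ_4262(x) is the minimal polynomial of zeta_4262 over Q and has degree phi(4262) = 2130. So Q(zeta_4262) is a degree-2130 Galois extension with Galois group (Z/4262Z)^*. By CRT, (Z/4262Z)^* ≅ (Z/2Z)^* × (Z/2131Z)^*. Each prime-power unit group is (Z/2Z)^* ≅ trivial group (order 1); (Z/2131Z)^* ≅ Z/2130Z. Hence Gal(Q(zeta_4262)/Q) ≅ Z/2130Z.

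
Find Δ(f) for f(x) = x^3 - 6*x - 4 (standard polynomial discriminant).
Δ = 432

For a depressed cubic x^3 + p x + q the discriminant is Δ = -4 p^3 - 27 q^2 = -4*(-6)^3 - 27*(-4)^2 = 864 - 432 = 432.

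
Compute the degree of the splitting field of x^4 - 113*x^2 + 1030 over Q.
[K:Q] = 4

f factors as (x^2 - 10)(x^2 - 103); the splitting field is K = Q(sqrt(10), sqrt(103)). Since 10, 103, and 1030 are all non-squares in Q, the three subfields Q(sqrt(10)), Q(sqrt(103)), Q(sqrt(1030)) are distinct degree-2 extensions, so [K:Q] = 4 (Klein four Galois group).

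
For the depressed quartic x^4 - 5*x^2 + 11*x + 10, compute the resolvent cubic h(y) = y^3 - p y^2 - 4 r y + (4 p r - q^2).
h(y) = y^3 + 5*y^2 - 40*y - 321

Identify coefficients: p = -5, q = 11, r = 10.
Plug into h(y) = y^3 - p y^2 - 4 r y + (4 p r - q^2):
  h(y) = y^3 - (-5) y^2 - 4*(10) y + (4*(-5)*(10) - (11)^2)
       = y^3 + (5) y^2 + (-40) y + (-321).
Simplifying: h(y) = y^3 + 5*y^2 - 40*y - 321.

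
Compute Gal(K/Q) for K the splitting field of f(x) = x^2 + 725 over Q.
Gal(K/Q) = Z/2Z (cyclic of order 2)

x^2 + 725 is irreducible over Q since -725 is not a rational square. The splitting field Q(sqrt(-725)) has degree 2 over Q, and its unique nontrivial automorphism is sqrt(-725) ↦ -sqrt(-725). Hence Gal(Q(sqrt(-725))/Q) = Z/2Z.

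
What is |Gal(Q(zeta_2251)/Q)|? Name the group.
|Gal(Q(zeta_2251)/Q)| = phi(2251) = 2250; group ≅ (Z/2251Z)^* ≅ Z/2250Z

The n-th cyclotomic polynomial Φ_2251(x) is the minimal polynomial of zeta_2251 over Q and has degree phi(2251) = 2250. So Q(zeta_2251) is a degree-2250 Galois extension with Galois group (Z/2251Z)^*. (Z/2251Z)^* is cyclic since 2251 is an odd prime power (or 4). Hence Gal(Q(zeta_2251)/Q) ≅ Z/2250Z.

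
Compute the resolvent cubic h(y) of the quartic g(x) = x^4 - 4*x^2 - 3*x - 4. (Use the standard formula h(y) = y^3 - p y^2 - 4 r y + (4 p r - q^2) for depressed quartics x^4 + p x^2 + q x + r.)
h(y) = y^3 + 4*y^2 + 16*y + 55

Identify coefficients: p = -4, q = -3, r = -4.
Plug into h(y) = y^3 - p y^2 - 4 r y + (4 p r - q^2):
  h(y) = y^3 - (-4) y^2 - 4*(-4) y + (4*(-4)*(-4) - (-3)^2)
       = y^3 + (4) y^2 + (16) y + (55).
Simplifying: h(y) = y^3 + 4*y^2 + 16*y + 55.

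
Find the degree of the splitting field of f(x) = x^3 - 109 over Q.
[K:Q] = 6

x^3 - 109 has one real root r = 109^(1/3) and two complex roots r*zeta_3, r*zeta_3^2 where zeta_3 = e^(2*pi*i/3). The splitting field is Q(r, zeta_3). [Q(r):Q] = 3 and [Q(zeta_3):Q] = 2 with gcd = 1, so [Q(r, zeta_3):Q] = 3 * 2 = 6.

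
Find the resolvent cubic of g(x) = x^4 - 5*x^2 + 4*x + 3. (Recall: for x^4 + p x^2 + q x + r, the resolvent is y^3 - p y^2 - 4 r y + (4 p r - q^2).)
h(y) = y^3 + 5*y^2 - 12*y - 76

Identify coefficients: p = -5, q = 4, r = 3.
Plug into h(y) = y^3 - p y^2 - 4 r y + (4 p r - q^2):
  h(y) = y^3 - (-5) y^2 - 4*(3) y + (4*(-5)*(3) - (4)^2)
       = y^3 + (5) y^2 + (-12) y + (-76).
Simplifying: h(y) = y^3 + 5*y^2 - 12*y - 76.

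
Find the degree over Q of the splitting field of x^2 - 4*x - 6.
[K:Q] = 2

The discriminant of x^2 + (-4)*x + (-6) is b^2 - 4c = 16 - (-24) = 40. Since 40 is not a perfect square in Q, the polynomial is irreducible over Q. Its two roots generate a degree-2 extension, so [K:Q] = 2.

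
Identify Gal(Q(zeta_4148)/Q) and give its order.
|Gal(Q(zeta_4148)/Q)| = phi(4148) = 1920; group ≅ (Z/4148Z)^* ≅ Z/2Z × Z/16Z × Z/60Z

The n-th cyclotomic polynomial Φ_4148(x) is the minimal polynomial of zeta_4148 over Q and has degree phi(4148) = 1920. So Q(zeta_4148) is a degree-1920 Galois extension with Galois group (Z/4148Z)^*. By CRT, (Z/4148Z)^* ≅ (Z/4Z)^* × (Z/17Z)^* × (Z/61Z)^*. Each prime-power unit group is (Z/4Z)^* ≅ Z/2Z; (Z/17Z)^* ≅ Z/16Z; (Z/61Z)^* ≅ Z/60Z. Hence Gal(Q(zeta_4148)/Q) ≅ Z/2Z × Z/16Z × Z/60Z.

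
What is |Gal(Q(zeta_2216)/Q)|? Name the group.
|Gal(Q(zeta_2216)/Q)| = phi(2216) = 1104; group ≅ (Z/2216Z)^* ≅ Z/2Z × Z/2Z × Z/276Z

The n-th cyclotomic polynomial Φ_2216(x) is the minimal polynomial of zeta_2216 over Q and has degree phi(2216) = 1104. So Q(zeta_2216) is a degree-1104 Galois extension with Galois group (Z/2216Z)^*. By CRT, (Z/2216Z)^* ≅ (Z/8Z)^* × (Z/277Z)^*. Each prime-power unit group is (Z/8Z)^* ≅ Z/2Z × Z/2Z; (Z/277Z)^* ≅ Z/276Z. Hence Gal(Q(zeta_2216)/Q) ≅ Z/2Z × Z/2Z × Z/276Z.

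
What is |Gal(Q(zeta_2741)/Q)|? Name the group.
|Gal(Q(zeta_2741)/Q)| = phi(2741) = 2740; group ≅ (Z/2741Z)^* ≅ Z/2740Z

The n-th cyclotomic polynomial Φ_2741(x) is the minimal polynomial of zeta_2741 over Q and has degree phi(2741) = 2740. So Q(zeta_2741) is a degree-2740 Galois extension with Galois group (Z/2741Z)^*. (Z/2741Z)^* is cyclic since 2741 is an odd prime power (or 4). Hence Gal(Q(zeta_2741)/Q) ≅ Z/2740Z.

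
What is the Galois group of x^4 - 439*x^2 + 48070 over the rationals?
Gal(K/Q) = V_4 (Klein four-group, Z/2Z × Z/2Z)

f factors as (x^2 - 230)(x^2 - 209), so the splitting field is K = Q(sqrt(230), sqrt(209)). The elements 230, 209, 48070 are all non-squares in Q, so sqrt(230) and sqrt(209) generate independent quadratic extensions. Thus [K:Q] = 4 and Gal(K/Q) is generated by the two order-2 automorphisms sqrt(230) ↦ -sqrt(230) and sqrt(209) ↦ -sqrt(209), giving V_4.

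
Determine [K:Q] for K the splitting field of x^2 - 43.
[K:Q] = 2

The polynomial x^2 - 43 is irreducible over Q since 43 is not a perfect square. Its splitting field is Q(sqrt(43)), which has degree 2 over Q.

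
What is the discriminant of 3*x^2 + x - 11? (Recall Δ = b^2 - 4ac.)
Δ = 133

For a quadratic a x^2 + b x + c the discriminant is Δ = b^2 - 4ac = (1)^2 - 4*(3)*(-11) = 1 - (-132) = 133.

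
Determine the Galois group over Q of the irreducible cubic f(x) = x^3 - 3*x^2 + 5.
Gal(K/Q) = S_3 (symmetric group of order 6)

Compute the discriminant of x^3 + (-3)*x^2 + (0)*x + (5): Δ = -135. Since Δ is not a rational square, the Galois group is not contained in A_3; it must be the full S_3 (irreducibility of the cubic rules out anything smaller).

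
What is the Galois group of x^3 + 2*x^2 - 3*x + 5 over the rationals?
Gal(K/Q) = S_3 (symmetric group of order 6)

Compute the discriminant of x^3 + (2)*x^2 + (-3)*x + (5): Δ = -1231. Since Δ is not a rational square, the Galois group is not contained in A_3; it must be the full S_3 (irreducibility of the cubic rules out anything smaller).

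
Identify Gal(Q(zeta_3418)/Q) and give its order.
|Gal(Q(zeta_3418)/Q)| = phi(3418) = 1708; group ≅ (Z/3418Z)^* ≅ Z/1708Z

The n-th cyclotomic polynomial Φ_3418(x) is the minimal polynomial of zeta_3418 over Q and has degree phi(3418) = 1708. So Q(zeta_3418) is a degree-1708 Galois extension with Galois group (Z/3418Z)^*. By CRT, (Z/3418Z)^* ≅ (Z/2Z)^* × (Z/1709Z)^*. Each prime-power unit group is (Z/2Z)^* ≅ trivial group (order 1); (Z/1709Z)^* ≅ Z/1708Z. Hence Gal(Q(zeta_3418)/Q) ≅ Z/1708Z.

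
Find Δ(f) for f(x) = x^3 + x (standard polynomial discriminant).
Δ = -4

For a depressed cubic x^3 + p x + q the discriminant is Δ = -4 p^3 - 27 q^2 = -4*(1)^3 - 27*(0)^2 = -4 - 0 = -4.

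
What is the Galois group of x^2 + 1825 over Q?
Gal(K/Q) = Z/2Z (cyclic of order 2)

x^2 + 1825 is irreducible over Q since -1825 is not a rational square. The splitting field Q(sqrt(-1825)) has degree 2 over Q, and its unique nontrivial automorphism is sqrt(-1825) ↦ -sqrt(-1825). Hence Gal(Q(sqrt(-1825))/Q) = Z/2Z.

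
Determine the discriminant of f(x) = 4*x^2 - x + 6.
Δ = -95

For a quadratic a x^2 + b x + c the discriminant is Δ = b^2 - 4ac = (-1)^2 - 4*(4)*(6) = 1 - (96) = -95.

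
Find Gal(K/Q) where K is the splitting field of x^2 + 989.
Gal(K/Q) = Z/2Z (cyclic of order 2)

x^2 + 989 is irreducible over Q since -989 is not a rational square. The splitting field Q(sqrt(-989)) has degree 2 over Q, and its unique nontrivial automorphism is sqrt(-989) ↦ -sqrt(-989). Hence Gal(Q(sqrt(-989))/Q) = Z/2Z.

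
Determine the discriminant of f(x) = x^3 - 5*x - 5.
Δ = -175

For x^3 + a x^2 + b x + c the discriminant is Δ = 18 a b c - 4 a^3 c + a^2 b^2 - 4 b^3 - 27 c^2.
Plug a = 0, b = -5, c = -5:
  18*(0)*(-5)*(-5) - 4*(0)^3*(-5) + (0)^2*(-5)^2 - 4*(-5)^3 - 27*(-5)^2
  = 0 + (0) + 0 + (500) + (-675)
  = -175.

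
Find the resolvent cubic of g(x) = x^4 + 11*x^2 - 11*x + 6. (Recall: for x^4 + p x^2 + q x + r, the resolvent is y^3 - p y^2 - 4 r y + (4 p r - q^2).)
h(y) = y^3 - 11*y^2 - 24*y + 143

Identify coefficients: p = 11, q = -11, r = 6.
Plug into h(y) = y^3 - p y^2 - 4 r y + (4 p r - q^2):
  h(y) = y^3 - (11) y^2 - 4*(6) y + (4*(11)*(6) - (-11)^2)
       = y^3 + (-11) y^2 + (-24) y + (143).
Simplifying: h(y) = y^3 - 11*y^2 - 24*y + 143.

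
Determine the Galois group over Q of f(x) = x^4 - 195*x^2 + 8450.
Gal(K/Q) = V_4 (Klein four-group, Z/2Z × Z/2Z)

f factors as (x^2 - 130)(x^2 - 65), so the splitting field is K = Q(sqrt(130), sqrt(65)). The elements 130, 65, 8450 are all non-squares in Q, so sqrt(130) and sqrt(65) generate independent quadratic extensions. Thus [K:Q] = 4 and Gal(K/Q) is generated by the two order-2 automorphisms sqrt(130) ↦ -sqrt(130) and sqrt(65) ↦ -sqrt(65), giving V_4.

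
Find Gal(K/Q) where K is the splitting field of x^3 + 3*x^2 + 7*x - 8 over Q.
Gal(K/Q) = S_3 (symmetric group of order 6)

Compute the discriminant of x^3 + (3)*x^2 + (7)*x + (-8): Δ = -4819. Since Δ is not a rational square, the Galois group is not contained in A_3; it must be the full S_3 (irreducibility of the cubic rules out anything smaller).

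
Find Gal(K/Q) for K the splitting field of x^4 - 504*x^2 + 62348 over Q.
Gal(K/Q) = V_4 (Klein four-group, Z/2Z × Z/2Z)

f factors as (x^2 - 218)(x^2 - 286), so the splitting field is K = Q(sqrt(218), sqrt(286)). The elements 218, 286, 62348 are all non-squares in Q, so sqrt(218) and sqrt(286) generate independent quadratic extensions. Thus [K:Q] = 4 and Gal(K/Q) is generated by the two order-2 automorphisms sqrt(218) ↦ -sqrt(218) and sqrt(286) ↦ -sqrt(286), giving V_4.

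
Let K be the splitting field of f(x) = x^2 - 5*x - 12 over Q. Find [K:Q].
[K:Q] = 2

The discriminant of x^2 + (-5)*x + (-12) is b^2 - 4c = 25 - (-48) = 73. Since 73 is not a perfect square in Q, the polynomial is irreducible over Q. Its two roots generate a degree-2 extension, so [K:Q] = 2.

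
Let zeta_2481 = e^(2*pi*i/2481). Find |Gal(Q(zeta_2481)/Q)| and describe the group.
|Gal(Q(zeta_2481)/Q)| = phi(2481) = 1652; group ≅ (Z/2481Z)^* ≅ Z/2Z × Z/826Z

The n-th cyclotomic polynomial Φ_2481(x) is the minimal polynomial of zeta_2481 over Q and has degree phi(2481) = 1652. So Q(zeta_2481) is a degree-1652 Galois extension with Galois group (Z/2481Z)^*. By CRT, (Z/2481Z)^* ≅ (Z/3Z)^* × (Z/827Z)^*. Each prime-power unit group is (Z/3Z)^* ≅ Z/2Z; (Z/827Z)^* ≅ Z/826Z. Hence Gal(Q(zeta_2481)/Q) ≅ Z/2Z × Z/826Z.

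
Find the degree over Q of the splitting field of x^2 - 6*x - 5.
[K:Q] = 2

The discriminant of x^2 + (-6)*x + (-5) is b^2 - 4c = 36 - (-20) = 56. Since 56 is not a perfect square in Q, the polynomial is irreducible over Q. Its two roots generate a degree-2 extension, so [K:Q] = 2.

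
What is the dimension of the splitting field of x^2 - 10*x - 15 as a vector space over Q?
[K:Q] = 2

The discriminant of x^2 + (-10)*x + (-15) is b^2 - 4c = 100 - (-60) = 160. Since 160 is not a perfect square in Q, the polynomial is irreducible over Q. Its two roots generate a degree-2 extension, so [K:Q] = 2.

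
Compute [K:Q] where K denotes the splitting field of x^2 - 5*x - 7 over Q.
[K:Q] = 2

The discriminant of x^2 + (-5)*x + (-7) is b^2 - 4c = 25 - (-28) = 53. Since 53 is not a perfect square in Q, the polynomial is irreducible over Q. Its two roots generate a degree-2 extension, so [K:Q] = 2.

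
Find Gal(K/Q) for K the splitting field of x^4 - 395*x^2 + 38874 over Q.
Gal(K/Q) = V_4 (Klein four-group, Z/2Z × Z/2Z)

f factors as (x^2 - 186)(x^2 - 209), so the splitting field is K = Q(sqrt(186), sqrt(209)). The elements 186, 209, 38874 are all non-squares in Q, so sqrt(186) and sqrt(209) generate independent quadratic extensions. Thus [K:Q] = 4 and Gal(K/Q) is generated by the two order-2 automorphisms sqrt(186) ↦ -sqrt(186) and sqrt(209) ↦ -sqrt(209), giving V_4.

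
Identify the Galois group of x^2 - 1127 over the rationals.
Gal(K/Q) = Z/2Z (cyclic of order 2)

x^2 - 1127 is irreducible over Q since 1127 is not a rational square. The splitting field Q(sqrt(1127)) has degree 2 over Q, and its unique nontrivial automorphism is sqrt(1127) ↦ -sqrt(1127). Hence Gal(Q(sqrt(1127))/Q) = Z/2Z.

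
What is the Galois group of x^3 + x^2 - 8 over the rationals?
Gal(K/Q) = S_3 (symmetric group of order 6)

Compute the discriminant of x^3 + (1)*x^2 + (0)*x + (-8): Δ = -1696. Since Δ is not a rational square, the Galois group is not contained in A_3; it must be the full S_3 (irreducibility of the cubic rules out anything smaller).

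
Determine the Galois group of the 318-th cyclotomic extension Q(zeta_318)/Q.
|Gal(Q(zeta_318)/Q)| = phi(318) = 104; group ≅ (Z/318Z)^* ≅ Z/2Z × Z/52Z

The n-th cyclotomic polynomial Φ_318(x) is the minimal polynomial of zeta_318 over Q and has degree phi(318) = 104. So Q(zeta_318) is a degree-104 Galois extension with Galois group (Z/318Z)^*. By CRT, (Z/318Z)^* ≅ (Z/2Z)^* × (Z/3Z)^* × (Z/53Z)^*. Each prime-power unit group is (Z/2Z)^* ≅ trivial group (order 1); (Z/3Z)^* ≅ Z/2Z; (Z/53Z)^* ≅ Z/52Z. Hence Gal(Q(zeta_318)/Q) ≅ Z/2Z × Z/52Z.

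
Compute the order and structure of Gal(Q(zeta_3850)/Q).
|Gal(Q(zeta_3850)/Q)| = phi(3850) = 1200; group ≅ (Z/3850Z)^* ≅ Z/6Z × Z/10Z × Z/20Z

The n-th cyclotomic polynomial Φ_3850(x) is the minimal polynomial of zeta_3850 over Q and has degree phi(3850) = 1200. So Q(zeta_3850) is a degree-1200 Galois extension with Galois group (Z/3850Z)^*. By CRT, (Z/3850Z)^* ≅ (Z/2Z)^* × (Z/25Z)^* × (Z/7Z)^* × (Z/11Z)^*. Each prime-power unit group is (Z/2Z)^* ≅ trivial group (order 1); (Z/25Z)^* ≅ Z/20Z; (Z/7Z)^* ≅ Z/6Z; (Z/11Z)^* ≅ Z/10Z. Hence Gal(Q(zeta_3850)/Q) ≅ Z/6Z × Z/10Z × Z/20Z.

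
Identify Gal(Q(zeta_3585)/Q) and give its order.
|Gal(Q(zeta_3585)/Q)| = phi(3585) = 1904; group ≅ (Z/3585Z)^* ≅ Z/2Z × Z/4Z × Z/238Z

The n-th cyclotomic polynomial Φ_3585(x) is the minimal polynomial of zeta_3585 over Q and has degree phi(3585) = 1904. So Q(zeta_3585) is a degree-1904 Galois extension with Galois group (Z/3585Z)^*. By CRT, (Z/3585Z)^* ≅ (Z/3Z)^* × (Z/5Z)^* × (Z/239Z)^*. Each prime-power unit group is (Z/3Z)^* ≅ Z/2Z; (Z/5Z)^* ≅ Z/4Z; (Z/239Z)^* ≅ Z/238Z. Hence Gal(Q(zeta_3585)/Q) ≅ Z/2Z × Z/4Z × Z/238Z.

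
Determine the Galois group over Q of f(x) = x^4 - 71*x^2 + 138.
Gal(K/Q) = V_4 (Klein four-group, Z/2Z × Z/2Z)

f factors as (x^2 - 2)(x^2 - 69), so the splitting field is K = Q(sqrt(2), sqrt(69)). The elements 2, 69, 138 are all non-squares in Q, so sqrt(2) and sqrt(69) generate independent quadratic extensions. Thus [K:Q] = 4 and Gal(K/Q) is generated by the two order-2 automorphisms sqrt(2) ↦ -sqrt(2) and sqrt(69) ↦ -sqrt(69), giving V_4.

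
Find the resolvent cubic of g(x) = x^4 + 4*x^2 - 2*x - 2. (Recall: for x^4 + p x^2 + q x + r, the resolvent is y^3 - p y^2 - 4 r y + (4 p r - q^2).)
h(y) = y^3 - 4*y^2 + 8*y - 36

Identify coefficients: p = 4, q = -2, r = -2.
Plug into h(y) = y^3 - p y^2 - 4 r y + (4 p r - q^2):
  h(y) = y^3 - (4) y^2 - 4*(-2) y + (4*(4)*(-2) - (-2)^2)
       = y^3 + (-4) y^2 + (8) y + (-36).
Simplifying: h(y) = y^3 - 4*y^2 + 8*y - 36.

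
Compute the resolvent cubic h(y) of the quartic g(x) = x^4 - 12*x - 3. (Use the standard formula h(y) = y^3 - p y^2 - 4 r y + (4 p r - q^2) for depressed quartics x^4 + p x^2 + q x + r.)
h(y) = y^3 + 12*y - 144

Identify coefficients: p = 0, q = -12, r = -3.
Plug into h(y) = y^3 - p y^2 - 4 r y + (4 p r - q^2):
  h(y) = y^3 - (0) y^2 - 4*(-3) y + (4*(0)*(-3) - (-12)^2)
       = y^3 + (0) y^2 + (12) y + (-144).
Simplifying: h(y) = y^3 + 12*y - 144.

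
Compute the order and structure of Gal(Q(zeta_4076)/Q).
|Gal(Q(zeta_4076)/Q)| = phi(4076) = 2036; group ≅ (Z/4076Z)^* ≅ Z/2Z × Z/1018Z

The n-th cyclotomic polynomial Φ_4076(x) is the minimal polynomial of zeta_4076 over Q and has degree phi(4076) = 2036. So Q(zeta_4076) is a degree-2036 Galois extension with Galois group (Z/4076Z)^*. By CRT, (Z/4076Z)^* ≅ (Z/4Z)^* × (Z/1019Z)^*. Each prime-power unit group is (Z/4Z)^* ≅ Z/2Z; (Z/1019Z)^* ≅ Z/1018Z. Hence Gal(Q(zeta_4076)/Q) ≅ Z/2Z × Z/1018Z.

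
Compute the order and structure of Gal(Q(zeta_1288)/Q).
|Gal(Q(zeta_1288)/Q)| = phi(1288) = 528; group ≅ (Z/1288Z)^* ≅ Z/2Z × Z/2Z × Z/6Z × Z/22Z

The n-th cyclotomic polynomial Φ_1288(x) is the minimal polynomial of zeta_1288 over Q and has degree phi(1288) = 528. So Q(zeta_1288) is a degree-528 Galois extension with Galois group (Z/1288Z)^*. By CRT, (Z/1288Z)^* ≅ (Z/8Z)^* × (Z/7Z)^* × (Z/23Z)^*. Each prime-power unit group is (Z/8Z)^* ≅ Z/2Z × Z/2Z; (Z/7Z)^* ≅ Z/6Z; (Z/23Z)^* ≅ Z/22Z. Hence Gal(Q(zeta_1288)/Q) ≅ Z/2Z × Z/2Z × Z/6Z × Z/22Z.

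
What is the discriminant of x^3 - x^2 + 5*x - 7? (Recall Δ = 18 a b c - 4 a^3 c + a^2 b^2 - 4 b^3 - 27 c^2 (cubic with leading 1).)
Δ = -1196

For x^3 + a x^2 + b x + c the discriminant is Δ = 18 a b c - 4 a^3 c + a^2 b^2 - 4 b^3 - 27 c^2.
Plug a = -1, b = 5, c = -7:
  18*(-1)*(5)*(-7) - 4*(-1)^3*(-7) + (-1)^2*(5)^2 - 4*(5)^3 - 27*(-7)^2
  = 630 + (-28) + 25 + (-500) + (-1323)
  = -1196.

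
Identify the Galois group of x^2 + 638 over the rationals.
Gal(K/Q) = Z/2Z (cyclic of order 2)

x^2 + 638 is irreducible over Q since -638 is not a rational square. The splitting field Q(sqrt(-638)) has degree 2 over Q, and its unique nontrivial automorphism is sqrt(-638) ↦ -sqrt(-638). Hence Gal(Q(sqrt(-638))/Q) = Z/2Z.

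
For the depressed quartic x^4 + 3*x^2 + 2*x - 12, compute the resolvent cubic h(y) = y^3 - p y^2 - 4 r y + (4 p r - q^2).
h(y) = y^3 - 3*y^2 + 48*y - 148

Identify coefficients: p = 3, q = 2, r = -12.
Plug into h(y) = y^3 - p y^2 - 4 r y + (4 p r - q^2):
  h(y) = y^3 - (3) y^2 - 4*(-12) y + (4*(3)*(-12) - (2)^2)
       = y^3 + (-3) y^2 + (48) y + (-148).
Simplifying: h(y) = y^3 - 3*y^2 + 48*y - 148.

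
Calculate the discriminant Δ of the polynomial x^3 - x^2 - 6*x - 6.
Δ = -744

For x^3 + a x^2 + b x + c the discriminant is Δ = 18 a b c - 4 a^3 c + a^2 b^2 - 4 b^3 - 27 c^2.
Plug a = -1, b = -6, c = -6:
  18*(-1)*(-6)*(-6) - 4*(-1)^3*(-6) + (-1)^2*(-6)^2 - 4*(-6)^3 - 27*(-6)^2
  = -648 + (-24) + 36 + (864) + (-972)
  = -744.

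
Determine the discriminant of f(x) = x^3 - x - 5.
Δ = -671

For a depressed cubic x^3 + p x + q the discriminant is Δ = -4 p^3 - 27 q^2 = -4*(-1)^3 - 27*(-5)^2 = 4 - 675 = -671.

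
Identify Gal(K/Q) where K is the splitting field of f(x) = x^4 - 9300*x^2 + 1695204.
Gal(K/Q) = Z/2Z (cyclic of order 2)

f factors as (x^2 - 9114)(x^2 - 186), so the splitting field is K = Q(sqrt(9114), sqrt(186)). The squarefree part of 9114 is 186 and the squarefree part of 186 is also 186, so sqrt(9114) and sqrt(186) are both rational multiples of sqrt(186). Hence Q(sqrt(9114)) = Q(sqrt(186)) = Q(sqrt(186)), and the splitting field collapses to a single degree-2 extension with Galois group Z/2Z.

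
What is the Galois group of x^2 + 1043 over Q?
Gal(K/Q) = Z/2Z (cyclic of order 2)

x^2 + 1043 is irreducible over Q since -1043 is not a rational square. The splitting field Q(sqrt(-1043)) has degree 2 over Q, and its unique nontrivial automorphism is sqrt(-1043) ↦ -sqrt(-1043). Hence Gal(Q(sqrt(-1043))/Q) = Z/2Z.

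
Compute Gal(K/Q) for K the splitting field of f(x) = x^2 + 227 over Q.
Gal(K/Q) = Z/2Z (cyclic of order 2)

x^2 + 227 is irreducible over Q since -227 is not a rational square. The splitting field Q(sqrt(-227)) has degree 2 over Q, and its unique nontrivial automorphism is sqrt(-227) ↦ -sqrt(-227). Hence Gal(Q(sqrt(-227))/Q) = Z/2Z.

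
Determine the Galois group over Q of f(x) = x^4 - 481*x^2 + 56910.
Gal(K/Q) = V_4 (Klein four-group, Z/2Z × Z/2Z)

f factors as (x^2 - 271)(x^2 - 210), so the splitting field is K = Q(sqrt(271), sqrt(210)). The elements 271, 210, 56910 are all non-squares in Q, so sqrt(271) and sqrt(210) generate independent quadratic extensions. Thus [K:Q] = 4 and Gal(K/Q) is generated by the two order-2 automorphisms sqrt(271) ↦ -sqrt(271) and sqrt(210) ↦ -sqrt(210), giving V_4.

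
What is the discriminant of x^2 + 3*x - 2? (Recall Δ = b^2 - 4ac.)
Δ = 17

For a quadratic a x^2 + b x + c the discriminant is Δ = b^2 - 4ac = (3)^2 - 4*(1)*(-2) = 9 - (-8) = 17.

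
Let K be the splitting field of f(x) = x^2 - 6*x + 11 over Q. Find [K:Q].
[K:Q] = 2

The discriminant of x^2 + (-6)*x + (11) is b^2 - 4c = 36 - (44) = -8. Since -8 is not a perfect square in Q, the polynomial is irreducible over Q. Its two roots generate a degree-2 extension, so [K:Q] = 2.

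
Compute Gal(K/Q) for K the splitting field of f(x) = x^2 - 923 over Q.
Gal(K/Q) = Z/2Z (cyclic of order 2)

x^2 - 923 is irreducible over Q since 923 is not a rational square. The splitting field Q(sqrt(923)) has degree 2 over Q, and its unique nontrivial automorphism is sqrt(923) ↦ -sqrt(923). Hence Gal(Q(sqrt(923))/Q) = Z/2Z.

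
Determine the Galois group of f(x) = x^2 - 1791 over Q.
Gal(K/Q) = Z/2Z (cyclic of order 2)

x^2 - 1791 is irreducible over Q since 1791 is not a rational square. The splitting field Q(sqrt(1791)) has degree 2 over Q, and its unique nontrivial automorphism is sqrt(1791) ↦ -sqrt(1791). Hence Gal(Q(sqrt(1791))/Q) = Z/2Z.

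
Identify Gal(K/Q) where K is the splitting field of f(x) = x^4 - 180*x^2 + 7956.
Gal(K/Q) = V_4 (Klein four-group, Z/2Z × Z/2Z)

f factors as (x^2 - 102)(x^2 - 78), so the splitting field is K = Q(sqrt(102), sqrt(78)). The elements 102, 78, 7956 are all non-squares in Q, so sqrt(102) and sqrt(78) generate independent quadratic extensions. Thus [K:Q] = 4 and Gal(K/Q) is generated by the two order-2 automorphisms sqrt(102) ↦ -sqrt(102) and sqrt(78) ↦ -sqrt(78), giving V_4.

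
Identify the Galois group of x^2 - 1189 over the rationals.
Gal(K/Q) = Z/2Z (cyclic of order 2)

x^2 - 1189 is irreducible over Q since 1189 is not a rational square. The splitting field Q(sqrt(1189)) has degree 2 over Q, and its unique nontrivial automorphism is sqrt(1189) ↦ -sqrt(1189). Hence Gal(Q(sqrt(1189))/Q) = Z/2Z.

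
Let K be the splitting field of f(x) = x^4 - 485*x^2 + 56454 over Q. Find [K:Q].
[K:Q] = 4

f factors as (x^2 - 291)(x^2 - 194); the splitting field is K = Q(sqrt(291), sqrt(194)). Since 291, 194, and 56454 are all non-squares in Q, the three subfields Q(sqrt(291)), Q(sqrt(194)), Q(sqrt(56454)) are distinct degree-2 extensions, so [K:Q] = 4 (Klein four Galois group).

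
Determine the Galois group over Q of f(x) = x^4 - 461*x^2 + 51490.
Gal(K/Q) = V_4 (Klein four-group, Z/2Z × Z/2Z)

f factors as (x^2 - 190)(x^2 - 271), so the splitting field is K = Q(sqrt(190), sqrt(271)). The elements 190, 271, 51490 are all non-squares in Q, so sqrt(190) and sqrt(271) generate independent quadratic extensions. Thus [K:Q] = 4 and Gal(K/Q) is generated by the two order-2 automorphisms sqrt(190) ↦ -sqrt(190) and sqrt(271) ↦ -sqrt(271), giving V_4.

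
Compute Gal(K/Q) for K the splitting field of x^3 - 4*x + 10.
Gal(K/Q) = S_3 (symmetric group of order 6)

Compute the discriminant of x^3 + (0)*x^2 + (-4)*x + (10): Δ = -2444. Since Δ is not a rational square, the Galois group is not contained in A_3; it must be the full S_3 (irreducibility of the cubic rules out anything smaller).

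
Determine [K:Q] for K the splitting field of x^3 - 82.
[K:Q] = 6

x^3 - 82 has one real root r = 82^(1/3) and two complex roots r*zeta_3, r*zeta_3^2 where zeta_3 = e^(2*pi*i/3). The splitting field is Q(r, zeta_3). [Q(r):Q] = 3 and [Q(zeta_3):Q] = 2 with gcd = 1, so [Q(r, zeta_3):Q] = 3 * 2 = 6.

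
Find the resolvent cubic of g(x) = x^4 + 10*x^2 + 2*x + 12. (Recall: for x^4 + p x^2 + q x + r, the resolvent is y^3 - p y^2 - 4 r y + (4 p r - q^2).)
h(y) = y^3 - 10*y^2 - 48*y + 476

Identify coefficients: p = 10, q = 2, r = 12.
Plug into h(y) = y^3 - p y^2 - 4 r y + (4 p r - q^2):
  h(y) = y^3 - (10) y^2 - 4*(12) y + (4*(10)*(12) - (2)^2)
       = y^3 + (-10) y^2 + (-48) y + (476).
Simplifying: h(y) = y^3 - 10*y^2 - 48*y + 476.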